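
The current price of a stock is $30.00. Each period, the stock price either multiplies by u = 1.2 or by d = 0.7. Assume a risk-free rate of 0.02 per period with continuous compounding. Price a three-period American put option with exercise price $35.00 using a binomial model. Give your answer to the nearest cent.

$7.76

Risk-neutral probability p = (e^0.02 − 0.7)/(1.2 − 0.7) = 0.3202/0.5000 = 0.6404
Terminal stock prices: S_uuu = 51.84, S_uud = 30.24, S_udd = 17.64, S_ddd = 10.29
Terminal payoffs (K − S): max(-16.84, 0) = 0, max(4.76, 0) = 4.76, max(17.36, 0) = 17.36, max(24.71, 0) = 24.71
Node uu (S = 43.2): continuation = e^(−0.02)·[0.6404·0.0000 + 0.3596·4.7600] = 1.6778; exercise value = 0.0000 ≤ continuation, so V_uu = 1.6778
Node ud (S = 25.2): continuation = e^(−0.02)·[0.6404·4.7600 + 0.3596·17.3600] = 9.1070; exercise value = 9.8000 > continuation, so V_ud = 9.8000 (exercise)
Node dd (S = 14.7): continuation = e^(−0.02)·[0.6404·17.3600 + 0.3596·24.7100] = 19.6070; exercise value = 20.3000 > continuation, so V_dd = 20.3000 (exercise)
Node u (S = 36): continuation = e^(−0.02)·[0.6404·1.6778 + 0.3596·9.8000] = 4.5075; exercise value = 0.0000 ≤ continuation, so V_u = 4.5075
Node d (S = 21): continuation = e^(−0.02)·[0.6404·9.8000 + 0.3596·20.3000] = 13.3070; exercise value = 14.0000 > continuation, so V_d = 14.0000 (exercise)
Node 0 (S = 30): continuation = e^(−0.02)·[0.6404·4.5075 + 0.3596·14.0000] = 7.7641; exercise value = 5.0000 ≤ continuation, so V_0 = 7.7641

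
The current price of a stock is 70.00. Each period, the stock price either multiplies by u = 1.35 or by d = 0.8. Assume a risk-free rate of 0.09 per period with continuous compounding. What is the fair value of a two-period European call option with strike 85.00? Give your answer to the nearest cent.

10.17

Risk-neutral probability p = (e^0.09 − 0.8)/(1.35 − 0.8) = 0.2942/0.5500 = 0.5349
Terminal stock prices: S_uu = 127.6, S_ud = 75.6, S_dd = 44.8
Terminal payoffs (S − K): max(42.58, 0) = 42.58, max(-9.4, 0) = 0, max(-40.2, 0) = 0
Node u (S = 94.5): V_u = e^(−0.09)·[0.5349·42.5750 + 0.4651·0.0000] = 20.8118
Node d (S = 56): V_d = e^(−0.09)·[0.5349·0.0000 + 0.4651·0.0000] = 0.0000
Node 0 (S = 70): V_0 = e^(−0.09)·[0.5349·20.8118 + 0.4651·0.0000] = 10.1734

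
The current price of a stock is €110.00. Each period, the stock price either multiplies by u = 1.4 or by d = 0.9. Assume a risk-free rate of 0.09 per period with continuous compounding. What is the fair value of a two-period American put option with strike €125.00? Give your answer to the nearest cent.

Risk-neutral probability p = (e^0.09 − 0.9)/(1.4 − 0.9) = 0.1942/0.5000 = 0.3883
Terminal stock prices: S_uu = 215.6, S_ud = 138.6, S_dd = 89.1
Terminal payoffs (K − S): max(-90.6, 0) = 0, max(-13.6, 0) = 0, max(35.9, 0) = 35.9
Node u (S = 154): continuation = e^(−0.09)·[0.3883·0.0000 + 0.6117·0.0000] = 0.0000; exercise value = 0.0000 ≤ continuation, so V_u = 0.0000
Node d (S = 99): continuation = e^(−0.09)·[0.3883·0.0000 + 0.6117·35.9000] = 20.0684; exercise value = 26.0000 > continuation, so V_d = 26.0000 (exercise)
Node 0 (S = 110): continuation = e^(−0.09)·[0.3883·0.0000 + 0.6117·26.0000] = 14.5342; exercise value = 15.0000 > continuation, so V_0 = 15.0000 (exercise)

€15.00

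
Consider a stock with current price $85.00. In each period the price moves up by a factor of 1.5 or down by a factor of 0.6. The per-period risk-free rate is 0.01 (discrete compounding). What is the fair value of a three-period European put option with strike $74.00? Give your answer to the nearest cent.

Risk-neutral probability p = (1 + 0.01 − 0.6)/(1.5 − 0.6) = 0.4100/0.9000 = 0.4556
Terminal stock prices: S_uuu = 286.9, S_uud = 114.8, S_udd = 45.9, S_ddd = 18.36
Terminal payoffs (K − S): max(-212.9, 0) = 0, max(-40.75, 0) = 0, max(28.1, 0) = 28.1, max(55.64, 0) = 55.64
Node uu (S = 191.2): V_uu = 1/1.01·[0.4556·0.0000 + 0.5444·0.0000] = 0.0000
Node ud (S = 76.5): V_ud = 1/1.01·[0.4556·0.0000 + 0.5444·28.1000] = 15.1474
Node dd (S = 30.6): V_dd = 1/1.01·[0.4556·28.1000 + 0.5444·55.6400] = 42.6673
Node u (S = 127.5): V_u = 1/1.01·[0.4556·0.0000 + 0.5444·15.1474] = 8.1653
Node d (S = 51): V_d = 1/1.01·[0.4556·15.1474 + 0.5444·42.6673] = 29.8322
Node 0 (S = 85): V_0 = 1/1.01·[0.4556·8.1653 + 0.5444·29.8322] = 19.7640

$19.76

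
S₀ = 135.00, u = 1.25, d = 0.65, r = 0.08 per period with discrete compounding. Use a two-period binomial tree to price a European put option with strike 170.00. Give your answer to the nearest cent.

28.77

Risk-neutral probability p = (1 + 0.08 − 0.65)/(1.25 − 0.65) = 0.4300/0.6000 = 0.7167
Terminal stock prices: S_uu = 210.9, S_ud = 109.7, S_dd = 57.04
Terminal payoffs (K − S): max(-40.94, 0) = 0, max(60.31, 0) = 60.31, max(113, 0) = 113
Node u (S = 168.8): V_u = 1/1.08·[0.7167·0.0000 + 0.2833·60.3125] = 15.8227
Node d (S = 87.75): V_d = 1/1.08·[0.7167·60.3125 + 0.2833·112.9625] = 69.6574
Node 0 (S = 135): V_0 = 1/1.08·[0.7167·15.8227 + 0.2833·69.6574] = 28.7740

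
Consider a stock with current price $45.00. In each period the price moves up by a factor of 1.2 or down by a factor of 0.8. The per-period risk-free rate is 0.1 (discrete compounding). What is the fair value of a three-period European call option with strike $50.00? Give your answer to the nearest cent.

Risk-neutral probability p = (1 + 0.1 − 0.8)/(1.2 − 0.8) = 0.3000/0.4000 = 0.7500
Terminal stock prices: S_uuu = 77.76, S_uud = 51.84, S_udd = 34.56, S_ddd = 23.04
Terminal payoffs (S − K): max(27.76, 0) = 27.76, max(1.84, 0) = 1.84, max(-15.44, 0) = 0, max(-26.96, 0) = 0
Node uu (S = 64.8): V_uu = 1/1.1·[0.7500·27.7600 + 0.2500·1.8400] = 19.3455
Node ud (S = 43.2): V_ud = 1/1.1·[0.7500·1.8400 + 0.2500·0.0000] = 1.2545
Node dd (S = 28.8): V_dd = 1/1.1·[0.7500·0.0000 + 0.2500·0.0000] = 0.0000
Node u (S = 54): V_u = 1/1.1·[0.7500·19.3455 + 0.2500·1.2545] = 13.4752
Node d (S = 36): V_d = 1/1.1·[0.7500·1.2545 + 0.2500·0.0000] = 0.8554
Node 0 (S = 45): V_0 = 1/1.1·[0.7500·13.4752 + 0.2500·0.8554] = 9.3820

$9.38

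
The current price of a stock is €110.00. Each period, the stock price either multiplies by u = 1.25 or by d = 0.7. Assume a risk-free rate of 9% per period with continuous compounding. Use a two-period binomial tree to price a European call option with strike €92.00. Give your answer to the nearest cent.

€35.71

Risk-neutral probability p = (e^0.09 − 0.7)/(1.25 − 0.7) = 0.3942/0.5500 = 0.7167
Terminal stock prices: S_uu = 171.9, S_ud = 96.25, S_dd = 53.9
Terminal payoffs (S − K): max(79.88, 0) = 79.88, max(4.25, 0) = 4.25, max(-38.1, 0) = 0
Node u (S = 137.5): V_u = e^(−0.09)·[0.7167·79.8750 + 0.2833·4.2500] = 53.4183
Node d (S = 77): V_d = e^(−0.09)·[0.7167·4.2500 + 0.2833·0.0000] = 2.7837
Node 0 (S = 110): V_0 = e^(−0.09)·[0.7167·53.4183 + 0.2833·2.7837] = 35.7096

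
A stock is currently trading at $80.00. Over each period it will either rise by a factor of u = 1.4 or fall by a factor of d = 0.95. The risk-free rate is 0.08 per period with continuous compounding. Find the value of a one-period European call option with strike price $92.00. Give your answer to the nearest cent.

Risk-neutral probability p = (e^0.08 − 0.95)/(1.4 − 0.95) = 0.1333/0.4500 = 0.2962
Terminal stock prices: S_u = 112, S_d = 76
Terminal payoffs (S − K): max(20, 0) = 20, max(-16, 0) = 0
Node 0 (S = 80): V_0 = e^(−0.08)·[0.2962·20.0000 + 0.7038·0.0000] = 5.4684

$5.47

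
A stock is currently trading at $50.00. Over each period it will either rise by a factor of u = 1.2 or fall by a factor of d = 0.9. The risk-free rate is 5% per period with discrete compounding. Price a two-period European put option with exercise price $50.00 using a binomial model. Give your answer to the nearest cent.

Risk-neutral probability p = (1 + 0.05 − 0.9)/(1.2 − 0.9) = 0.1500/0.3000 = 0.5000
Terminal stock prices: S_uu = 72, S_ud = 54, S_dd = 40.5
Terminal payoffs (K − S): max(-22, 0) = 0, max(-4, 0) = 0, max(9.5, 0) = 9.5
Node u (S = 60): V_u = 1/1.05·[0.5000·0.0000 + 0.5000·0.0000] = 0.0000
Node d (S = 45): V_d = 1/1.05·[0.5000·0.0000 + 0.5000·9.5000] = 4.5238
Node 0 (S = 50): V_0 = 1/1.05·[0.5000·0.0000 + 0.5000·4.5238] = 2.1542

$2.15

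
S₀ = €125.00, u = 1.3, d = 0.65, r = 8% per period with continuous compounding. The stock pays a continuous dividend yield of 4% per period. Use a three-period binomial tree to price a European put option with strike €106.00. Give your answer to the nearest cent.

Per-period risk-free factor R = e^0.08 = 1.0833; dividend-adjusted growth = e^(0.08−0.04) = 1.0408.
Risk-neutral probability p = (1.0408 − 0.65)/(1.3 − 0.65) = 0.3908/0.6500 = 0.6012
Terminal stock prices: S_uuu = 274.6, S_uud = 137.3, S_udd = 68.66, S_ddd = 34.33
Terminal payoffs (K − S): max(-168.6, 0) = 0, max(-31.31, 0) = 0, max(37.34, 0) = 37.34, max(71.67, 0) = 71.67
Node uu (S = 211.3): V_uu = e^(−0.08)·[0.6012·0.0000 + 0.3988·0.0000] = 0.0000
Node ud (S = 105.6): V_ud = e^(−0.08)·[0.6012·0.0000 + 0.3988·37.3438] = 13.7461
Node dd (S = 52.81): V_dd = e^(−0.08)·[0.6012·37.3438 + 0.3988·71.6719] = 47.1086
Node u (S = 162.5): V_u = e^(−0.08)·[0.6012·0.0000 + 0.3988·13.7461] = 5.0599
Node d (S = 81.25): V_d = e^(−0.08)·[0.6012·13.7461 + 0.3988·47.1086] = 24.9698
Node 0 (S = 125): V_0 = e^(−0.08)·[0.6012·5.0599 + 0.3988·24.9698] = 11.9996

€12.00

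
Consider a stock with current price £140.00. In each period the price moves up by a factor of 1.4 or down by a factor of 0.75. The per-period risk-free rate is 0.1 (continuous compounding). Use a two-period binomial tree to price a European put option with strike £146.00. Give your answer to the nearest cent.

£11.33

Risk-neutral probability p = (e^0.1 − 0.75)/(1.4 − 0.75) = 0.3552/0.6500 = 0.5464
Terminal stock prices: S_uu = 274.4, S_ud = 147, S_dd = 78.75
Terminal payoffs (K − S): max(-128.4, 0) = 0, max(-1, 0) = 0, max(67.25, 0) = 67.25
Node u (S = 196): V_u = e^(−0.1)·[0.5464·0.0000 + 0.4536·0.0000] = 0.0000
Node d (S = 105): V_d = e^(−0.1)·[0.5464·0.0000 + 0.4536·67.2500] = 27.6007
Node 0 (S = 140): V_0 = e^(−0.1)·[0.5464·0.0000 + 0.4536·27.6007] = 11.3278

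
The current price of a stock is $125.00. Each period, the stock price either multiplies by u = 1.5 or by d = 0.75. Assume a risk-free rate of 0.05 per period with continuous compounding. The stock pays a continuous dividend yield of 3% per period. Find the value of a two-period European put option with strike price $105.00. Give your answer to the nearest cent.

$12.85

Per-period risk-free factor R = e^0.05 = 1.0513; dividend-adjusted growth = e^(0.05−0.03) = 1.0202.
Risk-neutral probability p = (1.0202 − 0.75)/(1.5 − 0.75) = 0.2702/0.7500 = 0.3603
Terminal stock prices: S_uu = 281.2, S_ud = 140.6, S_dd = 70.31
Terminal payoffs (K − S): max(-176.2, 0) = 0, max(-35.62, 0) = 0, max(34.69, 0) = 34.69
Node u (S = 187.5): V_u = e^(−0.05)·[0.3603·0.0000 + 0.6397·0.0000] = 0.0000
Node d (S = 93.75): V_d = e^(−0.05)·[0.3603·0.0000 + 0.6397·34.6875] = 21.1084
Node 0 (S = 125): V_0 = e^(−0.05)·[0.3603·0.0000 + 0.6397·21.1084] = 12.8451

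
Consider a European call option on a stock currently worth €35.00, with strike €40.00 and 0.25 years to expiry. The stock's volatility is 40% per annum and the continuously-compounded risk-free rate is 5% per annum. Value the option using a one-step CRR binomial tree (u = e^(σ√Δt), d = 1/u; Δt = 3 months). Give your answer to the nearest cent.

CRR parameters: u = e^(σ√Δt) = e^(0.4·√0.25) = 1.2214, d = 1/u = 0.8187
Per-period rate: rΔt = 0.05·0.25 = 0.0125, so R = e^0.0125 = 1.0126
Risk-neutral probability p = (e^0.0125 − 0.8187)/(1.2214 − 0.8187) = 0.1938/0.4027 = 0.4814
Terminal stock prices: S_u = 42.75, S_d = 28.66
Terminal payoffs (S − K): max(2.749, 0) = 2.749, max(-11.34, 0) = 0
Node 0 (S = 35): V_0 = e^(−0.0125)·[0.4814·2.7491 + 0.5186·0.0000] = 1.3070

€1.31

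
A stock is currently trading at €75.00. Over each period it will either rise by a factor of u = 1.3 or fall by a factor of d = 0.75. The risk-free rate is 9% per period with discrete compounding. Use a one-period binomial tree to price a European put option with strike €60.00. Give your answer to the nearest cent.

Risk-neutral probability p = (1 + 0.09 − 0.75)/(1.3 − 0.75) = 0.3400/0.5500 = 0.6182
Terminal stock prices: S_u = 97.5, S_d = 56.25
Terminal payoffs (K − S): max(-37.5, 0) = 0, max(3.75, 0) = 3.75
Node 0 (S = 75): V_0 = 1/1.09·[0.6182·0.0000 + 0.3818·3.7500] = 1.3136

€1.31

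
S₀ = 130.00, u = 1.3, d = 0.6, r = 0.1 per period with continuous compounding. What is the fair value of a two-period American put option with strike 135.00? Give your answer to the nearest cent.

19.88

Risk-neutral probability p = (e^0.1 − 0.6)/(1.3 − 0.6) = 0.5052/0.7000 = 0.7217
Terminal stock prices: S_uu = 219.7, S_ud = 101.4, S_dd = 46.8
Terminal payoffs (K − S): max(-84.7, 0) = 0, max(33.6, 0) = 33.6, max(88.2, 0) = 88.2
Node u (S = 169): continuation = e^(−0.1)·[0.7217·0.0000 + 0.2783·33.6000] = 8.4619; exercise value = 0.0000 ≤ continuation, so V_u = 8.4619
Node d (S = 78): continuation = e^(−0.1)·[0.7217·33.6000 + 0.2783·88.2000] = 44.1531; exercise value = 57.0000 > continuation, so V_d = 57.0000 (exercise)
Node 0 (S = 130): continuation = e^(−0.1)·[0.7217·8.4619 + 0.2783·57.0000] = 19.8805; exercise value = 5.0000 ≤ continuation, so V_0 = 19.8805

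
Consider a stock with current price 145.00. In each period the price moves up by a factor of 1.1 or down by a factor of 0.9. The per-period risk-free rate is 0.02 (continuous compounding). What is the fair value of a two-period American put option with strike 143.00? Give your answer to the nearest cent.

4.89

Risk-neutral probability p = (e^0.02 − 0.9)/(1.1 − 0.9) = 0.1202/0.2000 = 0.6010
Terminal stock prices: S_uu = 175.5, S_ud = 143.6, S_dd = 117.5
Terminal payoffs (K − S): max(-32.45, 0) = 0, max(-0.55, 0) = 0, max(25.55, 0) = 25.55
Node u (S = 159.5): continuation = e^(−0.02)·[0.6010·0.0000 + 0.3990·0.0000] = 0.0000; exercise value = 0.0000 ≤ continuation, so V_u = 0.0000
Node d (S = 130.5): continuation = e^(−0.02)·[0.6010·0.0000 + 0.3990·25.5500] = 9.9924; exercise value = 12.5000 > continuation, so V_d = 12.5000 (exercise)
Node 0 (S = 145): continuation = e^(−0.02)·[0.6010·0.0000 + 0.3990·12.5000] = 4.8887; exercise value = 0.0000 ≤ continuation, so V_0 = 4.8887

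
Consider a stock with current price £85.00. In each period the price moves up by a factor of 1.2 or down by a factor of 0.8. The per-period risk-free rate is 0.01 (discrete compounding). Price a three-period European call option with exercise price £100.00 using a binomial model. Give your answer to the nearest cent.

£6.58

Risk-neutral probability p = (1 + 0.01 − 0.8)/(1.2 − 0.8) = 0.2100/0.4000 = 0.5250
Terminal stock prices: S_uuu = 146.9, S_uud = 97.92, S_udd = 65.28, S_ddd = 43.52
Terminal payoffs (S − K): max(46.88, 0) = 46.88, max(-2.08, 0) = 0, max(-34.72, 0) = 0, max(-56.48, 0) = 0
Node uu (S = 122.4): V_uu = 1/1.01·[0.5250·46.8800 + 0.4750·0.0000] = 24.3683
Node ud (S = 81.6): V_ud = 1/1.01·[0.5250·0.0000 + 0.4750·0.0000] = 0.0000
Node dd (S = 54.4): V_dd = 1/1.01·[0.5250·0.0000 + 0.4750·0.0000] = 0.0000
Node u (S = 102): V_u = 1/1.01·[0.5250·24.3683 + 0.4750·0.0000] = 12.6667
Node d (S = 68): V_d = 1/1.01·[0.5250·0.0000 + 0.4750·0.0000] = 0.0000
Node 0 (S = 85): V_0 = 1/1.01·[0.5250·12.6667 + 0.4750·0.0000] = 6.5842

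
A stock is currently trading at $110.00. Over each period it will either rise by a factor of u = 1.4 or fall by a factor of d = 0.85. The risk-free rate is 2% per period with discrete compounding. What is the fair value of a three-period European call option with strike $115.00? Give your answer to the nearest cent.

$17.94

Risk-neutral probability p = (1 + 0.02 − 0.85)/(1.4 − 0.85) = 0.1700/0.5500 = 0.3091
Terminal stock prices: S_uuu = 301.8, S_uud = 183.3, S_udd = 111.3, S_ddd = 67.55
Terminal payoffs (S − K): max(186.8, 0) = 186.8, max(68.26, 0) = 68.26, max(-3.735, 0) = 0, max(-47.45, 0) = 0
Node uu (S = 215.6): V_uu = 1/1.02·[0.3091·186.8400 + 0.6909·68.2600] = 102.8549
Node ud (S = 130.9): V_ud = 1/1.02·[0.3091·68.2600 + 0.6909·0.0000] = 20.6848
Node dd (S = 79.47): V_dd = 1/1.02·[0.3091·0.0000 + 0.6909·0.0000] = 0.0000
Node u (S = 154): V_u = 1/1.02·[0.3091·102.8549 + 0.6909·20.6848] = 45.1793
Node d (S = 93.5): V_d = 1/1.02·[0.3091·20.6848 + 0.6909·0.0000] = 6.2681
Node 0 (S = 110): V_0 = 1/1.02·[0.3091·45.1793 + 0.6909·6.2681] = 17.9365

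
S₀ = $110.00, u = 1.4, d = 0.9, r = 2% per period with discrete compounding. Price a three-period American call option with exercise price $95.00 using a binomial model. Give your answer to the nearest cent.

Risk-neutral probability p = (1 + 0.02 − 0.9)/(1.4 − 0.9) = 0.1200/0.5000 = 0.2400
Terminal stock prices: S_uuu = 301.8, S_uud = 194, S_udd = 124.7, S_ddd = 80.19
Terminal payoffs (S − K): max(206.8, 0) = 206.8, max(99.04, 0) = 99.04, max(29.74, 0) = 29.74, max(-14.81, 0) = 0
Node uu (S = 215.6): continuation = 1/1.02·[0.2400·206.8400 + 0.7600·99.0400] = 122.4627; exercise value = 120.6000 ≤ continuation, so V_uu = 122.4627
Node ud (S = 138.6): continuation = 1/1.02·[0.2400·99.0400 + 0.7600·29.7400] = 45.4627; exercise value = 43.6000 ≤ continuation, so V_ud = 45.4627
Node dd (S = 89.1): continuation = 1/1.02·[0.2400·29.7400 + 0.7600·0.0000] = 6.9976; exercise value = 0.0000 ≤ continuation, so V_dd = 6.9976
Node u (S = 154): continuation = 1/1.02·[0.2400·122.4627 + 0.7600·45.4627] = 62.6890; exercise value = 59.0000 ≤ continuation, so V_u = 62.6890
Node d (S = 99): continuation = 1/1.02·[0.2400·45.4627 + 0.7600·6.9976] = 15.9110; exercise value = 4.0000 ≤ continuation, so V_d = 15.9110
Node 0 (S = 110): continuation = 1/1.02·[0.2400·62.6890 + 0.7600·15.9110] = 26.6056; exercise value = 15.0000 ≤ continuation, so V_0 = 26.6056

$26.61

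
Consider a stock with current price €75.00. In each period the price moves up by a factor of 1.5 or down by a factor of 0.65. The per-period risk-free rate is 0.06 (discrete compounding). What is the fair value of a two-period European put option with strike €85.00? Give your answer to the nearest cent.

Risk-neutral probability p = (1 + 0.06 − 0.65)/(1.5 − 0.65) = 0.4100/0.8500 = 0.4824
Terminal stock prices: S_uu = 168.8, S_ud = 73.12, S_dd = 31.69
Terminal payoffs (K − S): max(-83.75, 0) = 0, max(11.88, 0) = 11.88, max(53.31, 0) = 53.31
Node u (S = 112.5): V_u = 1/1.06·[0.4824·0.0000 + 0.5176·11.8750] = 5.7991
Node d (S = 48.75): V_d = 1/1.06·[0.4824·11.8750 + 0.5176·53.3125] = 31.4387
Node 0 (S = 75): V_0 = 1/1.06·[0.4824·5.7991 + 0.5176·31.4387] = 17.9918

€17.99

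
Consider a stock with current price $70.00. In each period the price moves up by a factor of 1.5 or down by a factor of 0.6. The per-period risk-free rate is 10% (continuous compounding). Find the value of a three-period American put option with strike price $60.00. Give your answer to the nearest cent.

$9.04

Risk-neutral probability p = (e^0.1 − 0.6)/(1.5 − 0.6) = 0.5052/0.9000 = 0.5613
Terminal stock prices: S_uuu = 236.2, S_uud = 94.5, S_udd = 37.8, S_ddd = 15.12
Terminal payoffs (K − S): max(-176.2, 0) = 0, max(-34.5, 0) = 0, max(22.2, 0) = 22.2, max(44.88, 0) = 44.88
Node uu (S = 157.5): continuation = e^(−0.1)·[0.5613·0.0000 + 0.4387·0.0000] = 0.0000; exercise value = 0.0000 ≤ continuation, so V_uu = 0.0000
Node ud (S = 63): continuation = e^(−0.1)·[0.5613·0.0000 + 0.4387·22.2000] = 8.8123; exercise value = 0.0000 ≤ continuation, so V_ud = 8.8123
Node dd (S = 25.2): continuation = e^(−0.1)·[0.5613·22.2000 + 0.4387·44.8800] = 29.0902; exercise value = 34.8000 > continuation, so V_dd = 34.8000 (exercise)
Node u (S = 105): continuation = e^(−0.1)·[0.5613·0.0000 + 0.4387·8.8123] = 3.4981; exercise value = 0.0000 ≤ continuation, so V_u = 3.4981
Node d (S = 42): continuation = e^(−0.1)·[0.5613·8.8123 + 0.4387·34.8000] = 18.2896; exercise value = 18.0000 ≤ continuation, so V_d = 18.2896
Node 0 (S = 70): continuation = e^(−0.1)·[0.5613·3.4981 + 0.4387·18.2896] = 9.0367; exercise value = 0.0000 ≤ continuation, so V_0 = 9.0367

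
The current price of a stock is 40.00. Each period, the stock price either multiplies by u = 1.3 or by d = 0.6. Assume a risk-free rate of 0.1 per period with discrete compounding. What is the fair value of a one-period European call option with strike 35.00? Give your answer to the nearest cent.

Risk-neutral probability p = (1 + 0.1 − 0.6)/(1.3 − 0.6) = 0.5000/0.7000 = 0.7143
Terminal stock prices: S_u = 52, S_d = 24
Terminal payoffs (S − K): max(17, 0) = 17, max(-11, 0) = 0
Node 0 (S = 40): V_0 = 1/1.1·[0.7143·17.0000 + 0.2857·0.0000] = 11.0390

11.04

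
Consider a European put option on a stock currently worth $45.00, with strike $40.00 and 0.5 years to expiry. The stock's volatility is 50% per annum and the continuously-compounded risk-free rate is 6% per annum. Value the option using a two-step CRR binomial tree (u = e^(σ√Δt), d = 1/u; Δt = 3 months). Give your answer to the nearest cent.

$3.49

CRR parameters: u = e^(σ√Δt) = e^(0.5·√0.25) = 1.2840, d = 1/u = 0.7788
Per-period rate: rΔt = 0.06·0.25 = 0.015, so R = e^0.015 = 1.0151
Risk-neutral probability p = (e^0.015 − 0.7788)/(1.2840 − 0.7788) = 0.2363/0.5052 = 0.4677
Terminal stock prices: S_uu = 74.19, S_ud = 45, S_dd = 27.29
Terminal payoffs (K − S): max(-34.19, 0) = 0, max(-5, 0) = 0, max(12.71, 0) = 12.71
Node u (S = 57.78): V_u = e^(−0.015)·[0.4677·0.0000 + 0.5323·0.0000] = 0.0000
Node d (S = 35.05): V_d = e^(−0.015)·[0.4677·0.0000 + 0.5323·12.7061] = 6.6623
Node 0 (S = 45): V_0 = e^(−0.015)·[0.4677·0.0000 + 0.5323·6.6623] = 3.4933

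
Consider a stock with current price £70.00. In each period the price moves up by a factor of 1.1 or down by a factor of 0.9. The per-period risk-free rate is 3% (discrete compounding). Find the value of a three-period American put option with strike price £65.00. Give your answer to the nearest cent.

£1.34

Risk-neutral probability p = (1 + 0.03 − 0.9)/(1.1 − 0.9) = 0.1300/0.2000 = 0.6500
Terminal stock prices: S_uuu = 93.17, S_uud = 76.23, S_udd = 62.37, S_ddd = 51.03
Terminal payoffs (K − S): max(-28.17, 0) = 0, max(-11.23, 0) = 0, max(2.63, 0) = 2.63, max(13.97, 0) = 13.97
Node uu (S = 84.7): continuation = 1/1.03·[0.6500·0.0000 + 0.3500·0.0000] = 0.0000; exercise value = 0.0000 ≤ continuation, so V_uu = 0.0000
Node ud (S = 69.3): continuation = 1/1.03·[0.6500·0.0000 + 0.3500·2.6300] = 0.8937; exercise value = 0.0000 ≤ continuation, so V_ud = 0.8937
Node dd (S = 56.7): continuation = 1/1.03·[0.6500·2.6300 + 0.3500·13.9700] = 6.4068; exercise value = 8.3000 > continuation, so V_dd = 8.3000 (exercise)
Node u (S = 77): continuation = 1/1.03·[0.6500·0.0000 + 0.3500·0.8937] = 0.3037; exercise value = 0.0000 ≤ continuation, so V_u = 0.3037
Node d (S = 63): continuation = 1/1.03·[0.6500·0.8937 + 0.3500·8.3000] = 3.3844; exercise value = 2.0000 ≤ continuation, so V_d = 3.3844
Node 0 (S = 70): continuation = 1/1.03·[0.6500·0.3037 + 0.3500·3.3844] = 1.3417; exercise value = 0.0000 ≤ continuation, so V_0 = 1.3417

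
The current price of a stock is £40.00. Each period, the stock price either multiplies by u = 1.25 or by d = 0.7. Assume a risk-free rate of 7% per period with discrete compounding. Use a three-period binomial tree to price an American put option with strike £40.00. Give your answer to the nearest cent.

Risk-neutral probability p = (1 + 0.07 − 0.7)/(1.25 − 0.7) = 0.3700/0.5500 = 0.6727
Terminal stock prices: S_uuu = 78.12, S_uud = 43.75, S_udd = 24.5, S_ddd = 13.72
Terminal payoffs (K − S): max(-38.12, 0) = 0, max(-3.75, 0) = 0, max(15.5, 0) = 15.5, max(26.28, 0) = 26.28
Node uu (S = 62.5): continuation = 1/1.07·[0.6727·0.0000 + 0.3273·0.0000] = 0.0000; exercise value = 0.0000 ≤ continuation, so V_uu = 0.0000
Node ud (S = 35): continuation = 1/1.07·[0.6727·0.0000 + 0.3273·15.5000] = 4.7409; exercise value = 5.0000 > continuation, so V_ud = 5.0000 (exercise)
Node dd (S = 19.6): continuation = 1/1.07·[0.6727·15.5000 + 0.3273·26.2800] = 17.7832; exercise value = 20.4000 > continuation, so V_dd = 20.4000 (exercise)
Node u (S = 50): continuation = 1/1.07·[0.6727·0.0000 + 0.3273·5.0000] = 1.5293; exercise value = 0.0000 ≤ continuation, so V_u = 1.5293
Node d (S = 28): continuation = 1/1.07·[0.6727·5.0000 + 0.3273·20.4000] = 9.3832; exercise value = 12.0000 > continuation, so V_d = 12.0000 (exercise)
Node 0 (S = 40): continuation = 1/1.07·[0.6727·1.5293 + 0.3273·12.0000] = 4.6319; exercise value = 0.0000 ≤ continuation, so V_0 = 4.6319

£4.63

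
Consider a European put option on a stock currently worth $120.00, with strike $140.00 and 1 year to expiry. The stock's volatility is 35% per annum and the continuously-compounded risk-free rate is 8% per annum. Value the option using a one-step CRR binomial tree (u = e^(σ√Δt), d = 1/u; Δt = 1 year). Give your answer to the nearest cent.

CRR parameters: u = e^(σ√Δt) = e^(0.35·√1) = 1.4191, d = 1/u = 0.7047
Per-period rate: rΔt = 0.08·1 = 0.08, so R = e^0.08 = 1.0833
Risk-neutral probability p = (e^0.08 − 0.7047)/(1.4191 − 0.7047) = 0.3786/0.7144 = 0.5300
Terminal stock prices: S_u = 170.3, S_d = 84.56
Terminal payoffs (K − S): max(-30.29, 0) = 0, max(55.44, 0) = 55.44
Node 0 (S = 120): V_0 = e^(−0.08)·[0.5300·0.0000 + 0.4700·55.4374] = 24.0539

$24.05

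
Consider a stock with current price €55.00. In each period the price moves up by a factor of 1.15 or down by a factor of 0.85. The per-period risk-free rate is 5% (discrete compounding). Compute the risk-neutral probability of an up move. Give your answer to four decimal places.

Risk-neutral probability p = (1 + 0.05 − 0.85)/(1.15 − 0.85) = 0.2000/0.3000 = 0.6667

p = 0.6667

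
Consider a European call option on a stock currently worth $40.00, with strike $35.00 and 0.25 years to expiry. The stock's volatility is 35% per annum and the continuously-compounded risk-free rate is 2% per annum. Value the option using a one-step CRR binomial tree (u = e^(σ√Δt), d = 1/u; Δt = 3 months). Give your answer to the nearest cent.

CRR parameters: u = e^(σ√Δt) = e^(0.35·√0.25) = 1.1912, d = 1/u = 0.8395
Per-period rate: rΔt = 0.02·0.25 = 0.005, so R = e^0.005 = 1.0050
Risk-neutral probability p = (e^0.005 − 0.8395)/(1.1912 − 0.8395) = 0.1656/0.3518 = 0.4706
Terminal stock prices: S_u = 47.65, S_d = 33.58
Terminal payoffs (S − K): max(12.65, 0) = 12.65, max(-1.422, 0) = 0
Node 0 (S = 40): V_0 = e^(−0.005)·[0.4706·12.6498 + 0.5294·0.0000] = 5.9235

$5.92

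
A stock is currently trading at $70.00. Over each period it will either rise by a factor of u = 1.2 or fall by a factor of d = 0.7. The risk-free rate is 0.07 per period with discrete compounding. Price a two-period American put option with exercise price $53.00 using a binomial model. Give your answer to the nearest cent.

$1.10

Risk-neutral probability p = (1 + 0.07 − 0.7)/(1.2 − 0.7) = 0.3700/0.5000 = 0.7400
Terminal stock prices: S_uu = 100.8, S_ud = 58.8, S_dd = 34.3
Terminal payoffs (K − S): max(-47.8, 0) = 0, max(-5.8, 0) = 0, max(18.7, 0) = 18.7
Node u (S = 84): continuation = 1/1.07·[0.7400·0.0000 + 0.2600·0.0000] = 0.0000; exercise value = 0.0000 ≤ continuation, so V_u = 0.0000
Node d (S = 49): continuation = 1/1.07·[0.7400·0.0000 + 0.2600·18.7000] = 4.5439; exercise value = 4.0000 ≤ continuation, so V_d = 4.5439
Node 0 (S = 70): continuation = 1/1.07·[0.7400·0.0000 + 0.2600·4.5439] = 1.1041; exercise value = 0.0000 ≤ continuation, so V_0 = 1.1041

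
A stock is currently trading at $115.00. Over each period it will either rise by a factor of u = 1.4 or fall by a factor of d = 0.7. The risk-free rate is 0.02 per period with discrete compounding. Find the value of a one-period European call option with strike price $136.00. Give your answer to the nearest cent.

$11.20

Risk-neutral probability p = (1 + 0.02 − 0.7)/(1.4 − 0.7) = 0.3200/0.7000 = 0.4571
Terminal stock prices: S_u = 161, S_d = 80.5
Terminal payoffs (S − K): max(25, 0) = 25, max(-55.5, 0) = 0
Node 0 (S = 115): V_0 = 1/1.02·[0.4571·25.0000 + 0.5429·0.0000] = 11.2045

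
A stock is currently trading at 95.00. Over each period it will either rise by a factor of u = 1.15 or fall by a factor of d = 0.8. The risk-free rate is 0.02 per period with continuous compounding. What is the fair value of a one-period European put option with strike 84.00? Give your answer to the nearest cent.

2.91

Risk-neutral probability p = (e^0.02 − 0.8)/(1.15 − 0.8) = 0.2202/0.3500 = 0.6291
Terminal stock prices: S_u = 109.2, S_d = 76
Terminal payoffs (K − S): max(-25.25, 0) = 0, max(8, 0) = 8
Node 0 (S = 95): V_0 = e^(−0.02)·[0.6291·0.0000 + 0.3709·8.0000] = 2.9081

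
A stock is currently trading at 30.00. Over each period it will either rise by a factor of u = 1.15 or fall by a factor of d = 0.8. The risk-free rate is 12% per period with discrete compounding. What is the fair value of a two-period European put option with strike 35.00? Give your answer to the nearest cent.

Risk-neutral probability p = (1 + 0.12 − 0.8)/(1.15 − 0.8) = 0.3200/0.3500 = 0.9143
Terminal stock prices: S_uu = 39.67, S_ud = 27.6, S_dd = 19.2
Terminal payoffs (K − S): max(-4.675, 0) = 0, max(7.4, 0) = 7.4, max(15.8, 0) = 15.8
Node u (S = 34.5): V_u = 1/1.12·[0.9143·0.0000 + 0.0857·7.4000] = 0.5663
Node d (S = 24): V_d = 1/1.12·[0.9143·7.4000 + 0.0857·15.8000] = 7.2500
Node 0 (S = 30): V_0 = 1/1.12·[0.9143·0.5663 + 0.0857·7.2500] = 1.0172

1.02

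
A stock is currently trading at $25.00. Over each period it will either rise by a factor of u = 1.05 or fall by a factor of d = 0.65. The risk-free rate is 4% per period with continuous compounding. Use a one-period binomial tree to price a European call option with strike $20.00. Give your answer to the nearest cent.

Risk-neutral probability p = (e^0.04 − 0.65)/(1.05 − 0.65) = 0.3908/0.4000 = 0.9770
Terminal stock prices: S_u = 26.25, S_d = 16.25
Terminal payoffs (S − K): max(6.25, 0) = 6.25, max(-3.75, 0) = 0
Node 0 (S = 25): V_0 = e^(−0.04)·[0.9770·6.2500 + 0.0230·0.0000] = 5.8670

$5.87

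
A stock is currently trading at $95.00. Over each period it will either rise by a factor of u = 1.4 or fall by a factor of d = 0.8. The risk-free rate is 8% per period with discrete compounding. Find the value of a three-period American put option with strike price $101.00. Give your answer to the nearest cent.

$14.02

Risk-neutral probability p = (1 + 0.08 − 0.8)/(1.4 − 0.8) = 0.2800/0.6000 = 0.4667
Terminal stock prices: S_uuu = 260.7, S_uud = 149, S_udd = 85.12, S_ddd = 48.64
Terminal payoffs (K − S): max(-159.7, 0) = 0, max(-47.96, 0) = 0, max(15.88, 0) = 15.88, max(52.36, 0) = 52.36
Node uu (S = 186.2): continuation = 1/1.08·[0.4667·0.0000 + 0.5333·0.0000] = 0.0000; exercise value = 0.0000 ≤ continuation, so V_uu = 0.0000
Node ud (S = 106.4): continuation = 1/1.08·[0.4667·0.0000 + 0.5333·15.8800] = 7.8420; exercise value = 0.0000 ≤ continuation, so V_ud = 7.8420
Node dd (S = 60.8): continuation = 1/1.08·[0.4667·15.8800 + 0.5333·52.3600] = 32.7185; exercise value = 40.2000 > continuation, so V_dd = 40.2000 (exercise)
Node u (S = 133): continuation = 1/1.08·[0.4667·0.0000 + 0.5333·7.8420] = 3.8726; exercise value = 0.0000 ≤ continuation, so V_u = 3.8726
Node d (S = 76): continuation = 1/1.08·[0.4667·7.8420 + 0.5333·40.2000] = 23.2404; exercise value = 25.0000 > continuation, so V_d = 25.0000 (exercise)
Node 0 (S = 95): continuation = 1/1.08·[0.4667·3.8726 + 0.5333·25.0000] = 14.0190; exercise value = 6.0000 ≤ continuation, so V_0 = 14.0190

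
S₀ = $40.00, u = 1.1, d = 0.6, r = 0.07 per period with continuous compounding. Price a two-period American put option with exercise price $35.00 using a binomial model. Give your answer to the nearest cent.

$0.95

Risk-neutral probability p = (e^0.07 − 0.6)/(1.1 − 0.6) = 0.4725/0.5000 = 0.9450
Terminal stock prices: S_uu = 48.4, S_ud = 26.4, S_dd = 14.4
Terminal payoffs (K − S): max(-13.4, 0) = 0, max(8.6, 0) = 8.6, max(20.6, 0) = 20.6
Node u (S = 44): continuation = e^(−0.07)·[0.9450·0.0000 + 0.0550·8.6000] = 0.4409; exercise value = 0.0000 ≤ continuation, so V_u = 0.4409
Node d (S = 24): continuation = e^(−0.07)·[0.9450·8.6000 + 0.0550·20.6000] = 8.6338; exercise value = 11.0000 > continuation, so V_d = 11.0000 (exercise)
Node 0 (S = 40): continuation = e^(−0.07)·[0.9450·0.4409 + 0.0550·11.0000] = 0.9524; exercise value = 0.0000 ≤ continuation, so V_0 = 0.9524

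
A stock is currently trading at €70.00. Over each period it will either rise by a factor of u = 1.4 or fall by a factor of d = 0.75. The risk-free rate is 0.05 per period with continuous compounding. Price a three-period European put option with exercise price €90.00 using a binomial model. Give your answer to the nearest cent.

Risk-neutral probability p = (e^0.05 − 0.75)/(1.4 − 0.75) = 0.3013/0.6500 = 0.4635
Terminal stock prices: S_uuu = 192.1, S_uud = 102.9, S_udd = 55.12, S_ddd = 29.53
Terminal payoffs (K − S): max(-102.1, 0) = 0, max(-12.9, 0) = 0, max(34.88, 0) = 34.88, max(60.47, 0) = 60.47
Node uu (S = 137.2): V_uu = e^(−0.05)·[0.4635·0.0000 + 0.5365·0.0000] = 0.0000
Node ud (S = 73.5): V_ud = e^(−0.05)·[0.4635·0.0000 + 0.5365·34.8750] = 17.7981
Node dd (S = 39.38): V_dd = e^(−0.05)·[0.4635·34.8750 + 0.5365·60.4688] = 46.2356
Node u (S = 98): V_u = e^(−0.05)·[0.4635·0.0000 + 0.5365·17.7981] = 9.0831
Node d (S = 52.5): V_d = e^(−0.05)·[0.4635·17.7981 + 0.5365·46.2356] = 31.4429
Node 0 (S = 70): V_0 = e^(−0.05)·[0.4635·9.0831 + 0.5365·31.4429] = 20.0512

€20.05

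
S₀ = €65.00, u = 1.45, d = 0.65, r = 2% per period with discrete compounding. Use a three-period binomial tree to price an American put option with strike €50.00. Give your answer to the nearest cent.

€8.82

Risk-neutral probability p = (1 + 0.02 − 0.65)/(1.45 − 0.65) = 0.3700/0.8000 = 0.4625
Terminal stock prices: S_uuu = 198.2, S_uud = 88.83, S_udd = 39.82, S_ddd = 17.85
Terminal payoffs (K − S): max(-148.2, 0) = 0, max(-38.83, 0) = 0, max(10.18, 0) = 10.18, max(32.15, 0) = 32.15
Node uu (S = 136.7): continuation = 1/1.02·[0.4625·0.0000 + 0.5375·0.0000] = 0.0000; exercise value = 0.0000 ≤ continuation, so V_uu = 0.0000
Node ud (S = 61.26): continuation = 1/1.02·[0.4625·0.0000 + 0.5375·10.1794] = 5.3641; exercise value = 0.0000 ≤ continuation, so V_ud = 5.3641
Node dd (S = 27.46): continuation = 1/1.02·[0.4625·10.1794 + 0.5375·32.1494] = 21.5571; exercise value = 22.5375 > continuation, so V_dd = 22.5375 (exercise)
Node u (S = 94.25): continuation = 1/1.02·[0.4625·0.0000 + 0.5375·5.3641] = 2.8267; exercise value = 0.0000 ≤ continuation, so V_u = 2.8267
Node d (S = 42.25): continuation = 1/1.02·[0.4625·5.3641 + 0.5375·22.5375] = 14.3086; exercise value = 7.7500 ≤ continuation, so V_d = 14.3086
Node 0 (S = 65): continuation = 1/1.02·[0.4625·2.8267 + 0.5375·14.3086] = 8.8218; exercise value = 0.0000 ≤ continuation, so V_0 = 8.8218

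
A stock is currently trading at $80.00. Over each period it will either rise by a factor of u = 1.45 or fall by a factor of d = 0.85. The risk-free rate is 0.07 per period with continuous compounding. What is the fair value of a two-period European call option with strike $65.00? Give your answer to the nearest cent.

Risk-neutral probability p = (e^0.07 − 0.85)/(1.45 − 0.85) = 0.2225/0.6000 = 0.3708
Terminal stock prices: S_uu = 168.2, S_ud = 98.6, S_dd = 57.8
Terminal payoffs (S − K): max(103.2, 0) = 103.2, max(33.6, 0) = 33.6, max(-7.2, 0) = 0
Node u (S = 116): V_u = e^(−0.07)·[0.3708·103.2000 + 0.6292·33.6000] = 55.3944
Node d (S = 68): V_d = e^(−0.07)·[0.3708·33.6000 + 0.6292·0.0000] = 11.6181
Node 0 (S = 80): V_0 = e^(−0.07)·[0.3708·55.3944 + 0.6292·11.6181] = 25.9694

$25.97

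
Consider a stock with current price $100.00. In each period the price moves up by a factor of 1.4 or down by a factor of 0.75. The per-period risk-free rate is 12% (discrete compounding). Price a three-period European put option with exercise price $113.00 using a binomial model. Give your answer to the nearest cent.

$11.75

Risk-neutral probability p = (1 + 0.12 − 0.75)/(1.4 − 0.75) = 0.3700/0.6500 = 0.5692
Terminal stock prices: S_uuu = 274.4, S_uud = 147, S_udd = 78.75, S_ddd = 42.19
Terminal payoffs (K − S): max(-161.4, 0) = 0, max(-34, 0) = 0, max(34.25, 0) = 34.25, max(70.81, 0) = 70.81
Node uu (S = 196): V_uu = 1/1.12·[0.5692·0.0000 + 0.4308·0.0000] = 0.0000
Node ud (S = 105): V_ud = 1/1.12·[0.5692·0.0000 + 0.4308·34.2500] = 13.1731
Node dd (S = 56.25): V_dd = 1/1.12·[0.5692·34.2500 + 0.4308·70.8125] = 44.6429
Node u (S = 140): V_u = 1/1.12·[0.5692·0.0000 + 0.4308·13.1731] = 5.0666
Node d (S = 75): V_d = 1/1.12·[0.5692·13.1731 + 0.4308·44.6429] = 23.8654
Node 0 (S = 100): V_0 = 1/1.12·[0.5692·5.0666 + 0.4308·23.8654] = 11.7541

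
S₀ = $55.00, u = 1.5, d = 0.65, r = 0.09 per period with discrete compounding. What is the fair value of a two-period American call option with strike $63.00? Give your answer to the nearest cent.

Risk-neutral probability p = (1 + 0.09 − 0.65)/(1.5 − 0.65) = 0.4400/0.8500 = 0.5176
Terminal stock prices: S_uu = 123.8, S_ud = 53.62, S_dd = 23.24
Terminal payoffs (S − K): max(60.75, 0) = 60.75, max(-9.375, 0) = 0, max(-39.76, 0) = 0
Node u (S = 82.5): continuation = 1/1.09·[0.5176·60.7500 + 0.4824·0.0000] = 28.8505; exercise value = 19.5000 ≤ continuation, so V_u = 28.8505
Node d (S = 35.75): continuation = 1/1.09·[0.5176·0.0000 + 0.4824·0.0000] = 0.0000; exercise value = 0.0000 ≤ continuation, so V_d = 0.0000
Node 0 (S = 55): continuation = 1/1.09·[0.5176·28.8505 + 0.4824·0.0000] = 13.7013; exercise value = 0.0000 ≤ continuation, so V_0 = 13.7013

$13.70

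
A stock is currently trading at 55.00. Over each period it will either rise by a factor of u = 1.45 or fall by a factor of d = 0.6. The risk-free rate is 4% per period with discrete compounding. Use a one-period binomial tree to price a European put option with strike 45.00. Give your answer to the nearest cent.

Risk-neutral probability p = (1 + 0.04 − 0.6)/(1.45 − 0.6) = 0.4400/0.8500 = 0.5176
Terminal stock prices: S_u = 79.75, S_d = 33
Terminal payoffs (K − S): max(-34.75, 0) = 0, max(12, 0) = 12
Node 0 (S = 55): V_0 = 1/1.04·[0.5176·0.0000 + 0.4824·12.0000] = 5.5656

5.57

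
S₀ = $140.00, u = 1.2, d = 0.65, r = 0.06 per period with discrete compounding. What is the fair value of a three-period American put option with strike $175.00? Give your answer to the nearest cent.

Risk-neutral probability p = (1 + 0.06 − 0.65)/(1.2 − 0.65) = 0.4100/0.5500 = 0.7455
Terminal stock prices: S_uuu = 241.9, S_uud = 131, S_udd = 70.98, S_ddd = 38.45
Terminal payoffs (K − S): max(-66.92, 0) = 0, max(43.96, 0) = 43.96, max(104, 0) = 104, max(136.6, 0) = 136.6
Node uu (S = 201.6): continuation = 1/1.06·[0.7455·0.0000 + 0.2545·43.9600] = 10.5564; exercise value = 0.0000 ≤ continuation, so V_uu = 10.5564
Node ud (S = 109.2): continuation = 1/1.06·[0.7455·43.9600 + 0.2545·104.0200] = 55.8943; exercise value = 65.8000 > continuation, so V_ud = 65.8000 (exercise)
Node dd (S = 59.15): continuation = 1/1.06·[0.7455·104.0200 + 0.2545·136.5525] = 105.9443; exercise value = 115.8500 > continuation, so V_dd = 115.8500 (exercise)
Node u (S = 168): continuation = 1/1.06·[0.7455·10.5564 + 0.2545·65.8000] = 23.2249; exercise value = 7.0000 ≤ continuation, so V_u = 23.2249
Node d (S = 91): continuation = 1/1.06·[0.7455·65.8000 + 0.2545·115.8500] = 74.0943; exercise value = 84.0000 > continuation, so V_d = 84.0000 (exercise)
Node 0 (S = 140): continuation = 1/1.06·[0.7455·23.2249 + 0.2545·84.0000] = 36.5047; exercise value = 35.0000 ≤ continuation, so V_0 = 36.5047

$36.50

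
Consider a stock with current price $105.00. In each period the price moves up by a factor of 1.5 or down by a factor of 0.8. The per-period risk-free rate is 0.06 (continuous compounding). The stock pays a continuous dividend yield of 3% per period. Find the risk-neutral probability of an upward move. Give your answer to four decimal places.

p = 0.3292

Per-period risk-free factor R = e^0.06 = 1.0618; dividend-adjusted growth = e^(0.06−0.03) = 1.0305.
Risk-neutral probability p = (1.0305 − 0.8)/(1.5 − 0.8) = 0.2305/0.7000 = 0.3292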